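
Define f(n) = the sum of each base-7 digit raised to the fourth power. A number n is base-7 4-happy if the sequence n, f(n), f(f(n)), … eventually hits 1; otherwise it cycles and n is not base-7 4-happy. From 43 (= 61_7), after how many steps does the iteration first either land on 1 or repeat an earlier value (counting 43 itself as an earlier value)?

43 = (6,1)_7 → 1297
1297 = (3,5,3,2)_7 → 803
803 = (2,2,2,5)_7 → 673
673 = (1,6,5,1)_7 → 1923
1923 = (5,4,1,5)_7 → 1507
1507 = (4,2,5,2)_7 → 913
913 = (2,4,4,3)_7 → 609
609 = (1,5,3,0)_7 → 707
707 = (2,0,3,0)_7 → 97
97 = (1,6,6)_7 → 2593
2593 = (1,0,3,6,3)_7 → 1459
1459 = (4,1,5,3)_7 → 963
963 = (2,5,4,4)_7 → 1153
1153 = (3,2,3,5)_7 → 803  — 803 repeats.
That took 14 steps.

14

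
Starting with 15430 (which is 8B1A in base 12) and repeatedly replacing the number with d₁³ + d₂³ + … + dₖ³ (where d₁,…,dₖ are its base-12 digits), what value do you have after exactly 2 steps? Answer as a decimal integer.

1073

15430 = (8,11,1,10)_12 → 2844
2844 = (1,7,9,0)_12 → 1073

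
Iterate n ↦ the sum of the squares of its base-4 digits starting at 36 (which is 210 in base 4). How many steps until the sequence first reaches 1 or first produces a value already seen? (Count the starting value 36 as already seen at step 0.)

4

36 = (2,1,0)_4 → 2² + 1² + 0² = 4 + 1 + 0 = 5
5 = (1,1)_4 → 1² + 1² = 1 + 1 = 2
2 = (2)_4 → 2² = 4
4 = (1,0)_4 → 1² + 0² = 1 + 0 = 1  — reached 1.
That took 4 steps.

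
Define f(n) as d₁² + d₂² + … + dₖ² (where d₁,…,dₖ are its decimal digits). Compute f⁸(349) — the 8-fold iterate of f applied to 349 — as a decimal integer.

349 → 3² + 4² + 9² = 106
106 → 1² + 0² + 6² = 37
37 → 3² + 7² = 58
58 → 5² + 8² = 89
89 → 8² + 9² = 145
145 → 1² + 4² + 5² = 42
42 → 4² + 2² = 20
20 → 2² + 0² = 4

4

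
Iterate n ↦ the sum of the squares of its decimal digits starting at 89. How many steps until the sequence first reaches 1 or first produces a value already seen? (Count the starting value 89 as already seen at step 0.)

89 → 8² + 9² = 64 + 81 = 145
145 → 1² + 4² + 5² = 1 + 16 + 25 = 42
42 → 4² + 2² = 16 + 4 = 20
20 → 2² + 0² = 4 + 0 = 4
4 → 4² = 16
16 → 1² + 6² = 1 + 36 = 37
37 → 3² + 7² = 9 + 49 = 58
58 → 5² + 8² = 25 + 64 = 89  — 89 repeats.
That took 8 steps.

8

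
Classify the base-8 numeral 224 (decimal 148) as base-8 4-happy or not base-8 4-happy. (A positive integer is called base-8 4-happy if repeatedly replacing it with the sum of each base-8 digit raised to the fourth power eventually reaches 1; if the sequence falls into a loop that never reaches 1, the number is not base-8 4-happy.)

148 = (2,2,4)_8 → 2⁴ + 2⁴ + 4⁴ = 288
288 = (4,4,0)_8 → 4⁴ + 4⁴ + 0⁴ = 512
512 = (1,0,0,0)_8 → 1⁴ + 0⁴ + 0⁴ + 0⁴ = 1  — reached 1.

base-8 4-happy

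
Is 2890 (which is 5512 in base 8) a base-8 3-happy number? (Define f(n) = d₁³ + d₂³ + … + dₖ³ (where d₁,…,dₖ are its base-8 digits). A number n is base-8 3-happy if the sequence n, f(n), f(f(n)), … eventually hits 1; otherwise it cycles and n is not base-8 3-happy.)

2890 = (5,5,1,2)_8 → 5³ + 5³ + 1³ + 2³ = 125 + 125 + 1 + 8 = 259
259 = (4,0,3)_8 → 4³ + 0³ + 3³ = 64 + 0 + 27 = 91
91 = (1,3,3)_8 → 1³ + 3³ + 3³ = 1 + 27 + 27 = 55
55 = (6,7)_8 → 6³ + 7³ = 216 + 343 = 559
559 = (1,0,5,7)_8 → 1³ + 0³ + 5³ + 7³ = 1 + 0 + 125 + 343 = 469
469 = (7,2,5)_8 → 7³ + 2³ + 5³ = 343 + 8 + 125 = 476
476 = (7,3,4)_8 → 7³ + 3³ + 4³ = 343 + 27 + 64 = 434
434 = (6,6,2)_8 → 6³ + 6³ + 2³ = 216 + 216 + 8 = 440
440 = (6,7,0)_8 → 6³ + 7³ + 0³ = 216 + 343 + 0 = 559  — 559 already seen; the sequence cycles without reaching 1.

not base-8 3-happy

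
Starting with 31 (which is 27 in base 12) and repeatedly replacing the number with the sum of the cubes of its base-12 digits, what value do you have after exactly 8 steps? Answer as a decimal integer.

31 = (2,7)_12 → 351
351 = (2,5,3)_12 → 160
160 = (1,1,4)_12 → 66
66 = (5,6)_12 → 341
341 = (2,4,5)_12 → 197
197 = (1,4,5)_12 → 190
190 = (1,3,10)_12 → 1028
1028 = (7,1,8)_12 → 856

856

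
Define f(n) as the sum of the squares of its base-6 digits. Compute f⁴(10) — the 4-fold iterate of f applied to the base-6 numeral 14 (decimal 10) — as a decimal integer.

26

10 = (1,4)_6 → 1² + 4² = 17
17 = (2,5)_6 → 2² + 5² = 29
29 = (4,5)_6 → 4² + 5² = 41
41 = (1,0,5)_6 → 1² + 0² + 5² = 26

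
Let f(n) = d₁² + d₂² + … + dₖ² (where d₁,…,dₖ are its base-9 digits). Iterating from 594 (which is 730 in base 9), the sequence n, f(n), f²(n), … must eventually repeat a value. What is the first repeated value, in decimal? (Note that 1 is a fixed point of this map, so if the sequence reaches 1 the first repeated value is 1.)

74

594 = (7,3,0)_9 → 7² + 3² + 0² = 58
58 = (6,4)_9 → 6² + 4² = 52
52 = (5,7)_9 → 5² + 7² = 74
74 = (8,2)_9 → 8² + 2² = 68
68 = (7,5)_9 → 7² + 5² = 74  — 74 already appeared earlier.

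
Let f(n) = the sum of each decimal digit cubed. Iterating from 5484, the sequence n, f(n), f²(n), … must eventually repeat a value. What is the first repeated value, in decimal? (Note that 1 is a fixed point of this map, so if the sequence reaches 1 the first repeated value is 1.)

5484 → 5³ + 4³ + 8³ + 4³ = 125 + 64 + 512 + 64 = 765
765 → 7³ + 6³ + 5³ = 343 + 216 + 125 = 684
684 → 6³ + 8³ + 4³ = 216 + 512 + 64 = 792
792 → 7³ + 9³ + 2³ = 343 + 729 + 8 = 1080
1080 → 1³ + 0³ + 8³ + 0³ = 1 + 0 + 512 + 0 = 513
513 → 5³ + 1³ + 3³ = 125 + 1 + 27 = 153
153 → 1³ + 5³ + 3³ = 1 + 125 + 27 = 153  — 153 already appeared earlier.

153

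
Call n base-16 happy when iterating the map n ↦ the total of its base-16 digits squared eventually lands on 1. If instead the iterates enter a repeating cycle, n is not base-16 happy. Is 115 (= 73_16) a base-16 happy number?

115 = (7,3)_16 → 7² + 3² = 49 + 9 = 58
58 = (3,10)_16 → 3² + 10² = 9 + 100 = 109
109 = (6,13)_16 → 6² + 13² = 36 + 169 = 205
205 = (12,13)_16 → 12² + 13² = 144 + 169 = 313
313 = (1,3,9)_16 → 1² + 3² + 9² = 1 + 9 + 81 = 91
91 = (5,11)_16 → 5² + 11² = 25 + 121 = 146
146 = (9,2)_16 → 9² + 2² = 81 + 4 = 85
85 = (5,5)_16 → 5² + 5² = 25 + 25 = 50
50 = (3,2)_16 → 3² + 2² = 9 + 4 = 13
13 = (13)_16 → 13² = 169
169 = (10,9)_16 → 10² + 9² = 100 + 81 = 181
181 = (11,5)_16 → 11² + 5² = 121 + 25 = 146  — 146 already seen; the sequence cycles without reaching 1.

not base-16 happy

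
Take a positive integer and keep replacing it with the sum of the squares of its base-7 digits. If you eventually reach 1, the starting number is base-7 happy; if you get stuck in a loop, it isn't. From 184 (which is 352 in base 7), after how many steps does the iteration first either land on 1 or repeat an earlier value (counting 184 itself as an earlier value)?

5

184 = (3,5,2)_7 → 3² + 5² + 2² = 38
38 = (5,3)_7 → 5² + 3² = 34
34 = (4,6)_7 → 4² + 6² = 52
52 = (1,0,3)_7 → 1² + 0² + 3² = 10
10 = (1,3)_7 → 1² + 3² = 10  — 10 repeats.
That took 5 steps.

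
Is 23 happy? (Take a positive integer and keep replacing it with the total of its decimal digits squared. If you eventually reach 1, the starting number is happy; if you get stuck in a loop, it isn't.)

happy

23 → 2² + 3² = 13
13 → 1² + 3² = 10
10 → 1² + 0² = 1  — reached 1.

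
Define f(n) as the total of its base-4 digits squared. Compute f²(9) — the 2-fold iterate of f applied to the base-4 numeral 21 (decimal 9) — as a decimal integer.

2

9 = (2,1)_4 → 2² + 1² = 4 + 1 = 5
5 = (1,1)_4 → 1² + 1² = 1 + 1 = 2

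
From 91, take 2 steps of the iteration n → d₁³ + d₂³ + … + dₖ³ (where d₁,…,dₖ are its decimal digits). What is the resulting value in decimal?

370

91 → 9³ + 1³ = 730
730 → 7³ + 3³ + 0³ = 370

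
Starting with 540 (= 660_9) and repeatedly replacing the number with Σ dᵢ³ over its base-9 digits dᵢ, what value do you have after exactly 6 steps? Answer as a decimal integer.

540 = (6,6,0)_9 → 6³ + 6³ + 0³ = 432
432 = (5,3,0)_9 → 5³ + 3³ + 0³ = 152
152 = (1,7,8)_9 → 1³ + 7³ + 8³ = 856
856 = (1,1,5,1)_9 → 1³ + 1³ + 5³ + 1³ = 128
128 = (1,5,2)_9 → 1³ + 5³ + 2³ = 134
134 = (1,5,8)_9 → 1³ + 5³ + 8³ = 638

638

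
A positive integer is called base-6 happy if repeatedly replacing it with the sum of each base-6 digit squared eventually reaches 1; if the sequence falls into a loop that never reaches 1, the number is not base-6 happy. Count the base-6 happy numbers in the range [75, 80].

1

75: 75 → 13 → 5 → 25 → 17 → 29 → 41 → 26 → 20 → 13  (repeats 13)
76: 76 → 20 → 13 → 5 → 25 → 17 → 29 → 41 → 26 → 20  (repeats 20)
77: 77 → 29 → 41 → 26 → 20 → 13 → 5 → 25 → 17 → 29  (repeats 29)
78: 78 → 5 → 25 → 17 → 29 → 41 → 26 → 20 → 13 → 5  (repeats 5)
79: 79 → 6 → 1  (reaches 1)
80: 80 → 9 → 10 → 17 → 29 → 41 → 26 → 20 → 13 → 5 → 25 → 17  (repeats 17)
base-6 happy: 79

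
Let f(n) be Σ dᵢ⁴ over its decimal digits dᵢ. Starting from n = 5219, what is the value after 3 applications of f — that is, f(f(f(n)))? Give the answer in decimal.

5219 → 5⁴ + 2⁴ + 1⁴ + 9⁴ = 625 + 16 + 1 + 6561 = 7203
7203 → 7⁴ + 2⁴ + 0⁴ + 3⁴ = 2401 + 16 + 0 + 81 = 2498
2498 → 2⁴ + 4⁴ + 9⁴ + 8⁴ = 16 + 256 + 6561 + 4096 = 10929

10929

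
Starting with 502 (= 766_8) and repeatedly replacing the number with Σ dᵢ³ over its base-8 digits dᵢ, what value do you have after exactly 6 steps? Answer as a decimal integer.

502 = (7,6,6)_8 → 7³ + 6³ + 6³ = 775
775 = (1,4,0,7)_8 → 1³ + 4³ + 0³ + 7³ = 408
408 = (6,3,0)_8 → 6³ + 3³ + 0³ = 243
243 = (3,6,3)_8 → 3³ + 6³ + 3³ = 270
270 = (4,1,6)_8 → 4³ + 1³ + 6³ = 281
281 = (4,3,1)_8 → 4³ + 3³ + 1³ = 92

92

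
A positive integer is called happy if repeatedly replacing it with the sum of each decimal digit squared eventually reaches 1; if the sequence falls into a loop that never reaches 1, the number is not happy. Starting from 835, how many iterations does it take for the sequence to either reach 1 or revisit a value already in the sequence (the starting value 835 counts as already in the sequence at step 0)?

835 → 98
98 → 145
145 → 42
42 → 20
20 → 4
4 → 16
16 → 37
37 → 58
58 → 89
89 → 145  — 145 repeats.
That took 10 steps.

10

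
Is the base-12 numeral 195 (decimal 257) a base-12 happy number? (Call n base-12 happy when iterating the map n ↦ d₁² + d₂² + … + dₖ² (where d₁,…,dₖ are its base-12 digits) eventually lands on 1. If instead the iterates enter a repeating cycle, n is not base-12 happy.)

not base-12 happy

257 = (1,9,5)_12 → 1² + 9² + 5² = 1 + 81 + 25 = 107
107 = (8,11)_12 → 8² + 11² = 64 + 121 = 185
185 = (1,3,5)_12 → 1² + 3² + 5² = 1 + 9 + 25 = 35
35 = (2,11)_12 → 2² + 11² = 4 + 121 = 125
125 = (10,5)_12 → 10² + 5² = 100 + 25 = 125  — 125 already seen; the sequence cycles without reaching 1.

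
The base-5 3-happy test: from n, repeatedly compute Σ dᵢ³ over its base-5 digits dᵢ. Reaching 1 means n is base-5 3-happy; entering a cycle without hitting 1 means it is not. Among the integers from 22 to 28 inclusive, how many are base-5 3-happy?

1

22: 22 → 72 → 80 → 28 → 28  (repeats 28)
23: 23 → 91 → 55 → 9 → 65 → 35 → 9  (repeats 9)
24: 24 → 128 → 28 → 28  (repeats 28)
25: 25 → 1  (reaches 1)
26: 26 → 2 → 8 → 28 → 28  (repeats 28)
27: 27 → 9 → 65 → 35 → 9  (repeats 9)
28: 28 → 28  (repeats 28)
base-5 3-happy: 25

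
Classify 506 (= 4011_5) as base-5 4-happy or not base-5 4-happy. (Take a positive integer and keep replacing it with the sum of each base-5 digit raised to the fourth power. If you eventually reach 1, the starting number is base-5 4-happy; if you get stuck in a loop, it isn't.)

506 = (4,0,1,1)_5 → 4⁴ + 0⁴ + 1⁴ + 1⁴ = 258
258 = (2,0,1,3)_5 → 2⁴ + 0⁴ + 1⁴ + 3⁴ = 98
98 = (3,4,3)_5 → 3⁴ + 4⁴ + 3⁴ = 418
418 = (3,1,3,3)_5 → 3⁴ + 1⁴ + 3⁴ + 3⁴ = 244
244 = (1,4,3,4)_5 → 1⁴ + 4⁴ + 3⁴ + 4⁴ = 594
594 = (4,3,3,4)_5 → 4⁴ + 3⁴ + 3⁴ + 4⁴ = 674
674 = (1,0,1,4,4)_5 → 1⁴ + 0⁴ + 1⁴ + 4⁴ + 4⁴ = 514
514 = (4,0,2,4)_5 → 4⁴ + 0⁴ + 2⁴ + 4⁴ = 528
528 = (4,1,0,3)_5 → 4⁴ + 1⁴ + 0⁴ + 3⁴ = 338
338 = (2,3,2,3)_5 → 2⁴ + 3⁴ + 2⁴ + 3⁴ = 194
194 = (1,2,3,4)_5 → 1⁴ + 2⁴ + 3⁴ + 4⁴ = 354
354 = (2,4,0,4)_5 → 2⁴ + 4⁴ + 0⁴ + 4⁴ = 528  — 528 already seen; the sequence cycles without reaching 1.

not base-5 4-happy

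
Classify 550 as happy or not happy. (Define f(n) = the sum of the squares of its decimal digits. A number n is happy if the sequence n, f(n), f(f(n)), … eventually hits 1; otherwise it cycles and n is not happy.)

not happy

550 → 5² + 5² + 0² = 50
50 → 5² + 0² = 25
25 → 2² + 5² = 29
29 → 2² + 9² = 85
85 → 8² + 5² = 89
89 → 8² + 9² = 145
145 → 1² + 4² + 5² = 42
42 → 4² + 2² = 20
20 → 2² + 0² = 4
4 → 4² = 16
16 → 1² + 6² = 37
37 → 3² + 7² = 58
58 → 5² + 8² = 89  — 89 already seen; the sequence cycles without reaching 1.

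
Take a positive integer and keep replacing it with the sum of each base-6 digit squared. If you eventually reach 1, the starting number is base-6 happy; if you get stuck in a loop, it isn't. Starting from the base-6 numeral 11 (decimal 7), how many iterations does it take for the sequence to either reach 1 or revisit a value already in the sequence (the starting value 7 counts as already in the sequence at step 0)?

12

7 = (1,1)_6 → 1² + 1² = 2
2 = (2)_6 → 2² = 4
4 = (4)_6 → 4² = 16
16 = (2,4)_6 → 2² + 4² = 20
20 = (3,2)_6 → 3² + 2² = 13
13 = (2,1)_6 → 2² + 1² = 5
5 = (5)_6 → 5² = 25
25 = (4,1)_6 → 4² + 1² = 17
17 = (2,5)_6 → 2² + 5² = 29
29 = (4,5)_6 → 4² + 5² = 41
41 = (1,0,5)_6 → 1² + 0² + 5² = 26
26 = (4,2)_6 → 4² + 2² = 20  — 20 repeats.
That took 12 steps.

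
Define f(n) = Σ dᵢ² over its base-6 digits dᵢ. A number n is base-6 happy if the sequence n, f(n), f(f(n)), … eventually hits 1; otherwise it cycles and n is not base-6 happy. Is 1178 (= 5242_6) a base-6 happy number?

1178 = (5,2,4,2)_6 → 49
49 = (1,2,1)_6 → 6
6 = (1,0)_6 → 1  — reached 1.

base-6 happy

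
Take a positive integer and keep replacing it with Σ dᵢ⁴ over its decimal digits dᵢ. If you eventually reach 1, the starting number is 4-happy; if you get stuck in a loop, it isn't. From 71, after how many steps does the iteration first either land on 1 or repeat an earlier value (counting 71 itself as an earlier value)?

4

71 → 7⁴ + 1⁴ = 2402
2402 → 2⁴ + 4⁴ + 0⁴ + 2⁴ = 288
288 → 2⁴ + 8⁴ + 8⁴ = 8208
8208 → 8⁴ + 2⁴ + 0⁴ + 8⁴ = 8208  — 8208 repeats.
That took 4 steps.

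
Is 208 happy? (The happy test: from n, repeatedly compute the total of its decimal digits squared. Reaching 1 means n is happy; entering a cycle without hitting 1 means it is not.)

208 → 2² + 0² + 8² = 68
68 → 6² + 8² = 100
100 → 1² + 0² + 0² = 1  — reached 1.

happy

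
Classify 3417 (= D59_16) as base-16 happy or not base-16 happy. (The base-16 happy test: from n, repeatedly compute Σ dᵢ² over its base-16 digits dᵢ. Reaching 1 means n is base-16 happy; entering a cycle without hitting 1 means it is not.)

base-16 happy

3417 = (13,5,9)_16 → 13² + 5² + 9² = 275
275 = (1,1,3)_16 → 1² + 1² + 3² = 11
11 = (11)_16 → 11² = 121
121 = (7,9)_16 → 7² + 9² = 130
130 = (8,2)_16 → 8² + 2² = 68
68 = (4,4)_16 → 4² + 4² = 32
32 = (2,0)_16 → 2² + 0² = 4
4 = (4)_16 → 4² = 16
16 = (1,0)_16 → 1² + 0² = 1  — reached 1.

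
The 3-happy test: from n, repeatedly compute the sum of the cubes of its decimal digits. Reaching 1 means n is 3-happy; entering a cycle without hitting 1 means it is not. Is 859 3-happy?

not 3-happy

859 → 8³ + 5³ + 9³ = 512 + 125 + 729 = 1366
1366 → 1³ + 3³ + 6³ + 6³ = 1 + 27 + 216 + 216 = 460
460 → 4³ + 6³ + 0³ = 64 + 216 + 0 = 280
280 → 2³ + 8³ + 0³ = 8 + 512 + 0 = 520
520 → 5³ + 2³ + 0³ = 125 + 8 + 0 = 133
133 → 1³ + 3³ + 3³ = 1 + 27 + 27 = 55
55 → 5³ + 5³ = 125 + 125 = 250
250 → 2³ + 5³ + 0³ = 8 + 125 + 0 = 133  — 133 already seen; the sequence cycles without reaching 1.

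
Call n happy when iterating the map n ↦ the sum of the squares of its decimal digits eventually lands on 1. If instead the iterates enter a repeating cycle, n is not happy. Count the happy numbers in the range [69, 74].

69: 69 → 117 → 51 → 26 → 40 → 16 → 37 → 58 → 89 → 145 → 42 → 20 → 4 → 16  — not happy
70: 70 → 49 → 97 → 130 → 10 → 1  — happy
71: 71 → 50 → 25 → 29 → 85 → 89 → 145 → 42 → 20 → 4 → 16 → 37 → 58 → 89  — not happy
72: 72 → 53 → 34 → 25 → 29 → 85 → 89 → 145 → 42 → 20 → 4 → 16 → 37 → 58 → 89  — not happy
73: 73 → 58 → 89 → 145 → 42 → 20 → 4 → 16 → 37 → 58  — not happy
74: 74 → 65 → 61 → 37 → 58 → 89 → 145 → 42 → 20 → 4 → 16 → 37  — not happy
happy: 70

1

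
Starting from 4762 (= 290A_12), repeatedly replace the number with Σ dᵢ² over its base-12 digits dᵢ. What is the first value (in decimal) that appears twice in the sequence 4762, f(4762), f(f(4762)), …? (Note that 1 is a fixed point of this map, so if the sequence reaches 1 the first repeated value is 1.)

125

4762 = (2,9,0,10)_12 → 2² + 9² + 0² + 10² = 185
185 = (1,3,5)_12 → 1² + 3² + 5² = 35
35 = (2,11)_12 → 2² + 11² = 125
125 = (10,5)_12 → 10² + 5² = 125  — 125 already appeared earlier.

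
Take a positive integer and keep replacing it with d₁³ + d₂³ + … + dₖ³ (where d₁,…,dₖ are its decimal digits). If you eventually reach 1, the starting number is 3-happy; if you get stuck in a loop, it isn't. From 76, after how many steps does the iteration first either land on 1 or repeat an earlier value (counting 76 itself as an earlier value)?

76 → 7³ + 6³ = 343 + 216 = 559
559 → 5³ + 5³ + 9³ = 125 + 125 + 729 = 979
979 → 9³ + 7³ + 9³ = 729 + 343 + 729 = 1801
1801 → 1³ + 8³ + 0³ + 1³ = 1 + 512 + 0 + 1 = 514
514 → 5³ + 1³ + 4³ = 125 + 1 + 64 = 190
190 → 1³ + 9³ + 0³ = 1 + 729 + 0 = 730
730 → 7³ + 3³ + 0³ = 343 + 27 + 0 = 370
370 → 3³ + 7³ + 0³ = 27 + 343 + 0 = 370  — 370 repeats.
That took 8 steps.

8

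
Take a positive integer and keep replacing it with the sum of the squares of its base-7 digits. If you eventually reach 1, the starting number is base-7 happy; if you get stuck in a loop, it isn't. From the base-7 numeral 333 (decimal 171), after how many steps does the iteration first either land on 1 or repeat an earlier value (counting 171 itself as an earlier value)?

171 = (3,3,3)_7 → 3² + 3² + 3² = 9 + 9 + 9 = 27
27 = (3,6)_7 → 3² + 6² = 9 + 36 = 45
45 = (6,3)_7 → 6² + 3² = 36 + 9 = 45  — 45 repeats.
That took 3 steps.

3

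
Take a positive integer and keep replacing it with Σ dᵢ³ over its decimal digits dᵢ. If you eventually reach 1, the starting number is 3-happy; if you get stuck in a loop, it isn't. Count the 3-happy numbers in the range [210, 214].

210: 210 → 9 → 729 → 1080 → 513 → 153 → 153  — not 3-happy
211: 211 → 10 → 1  — 3-happy
212: 212 → 17 → 344 → 155 → 251 → 134 → 92 → 737 → 713 → 371 → 371  — not 3-happy
213: 213 → 36 → 243 → 99 → 1458 → 702 → 351 → 153 → 153  — not 3-happy
214: 214 → 73 → 370 → 370  — not 3-happy
3-happy: 211

1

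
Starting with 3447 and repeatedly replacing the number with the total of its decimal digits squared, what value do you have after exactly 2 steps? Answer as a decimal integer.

81

3447 → 3² + 4² + 4² + 7² = 90
90 → 9² + 0² = 81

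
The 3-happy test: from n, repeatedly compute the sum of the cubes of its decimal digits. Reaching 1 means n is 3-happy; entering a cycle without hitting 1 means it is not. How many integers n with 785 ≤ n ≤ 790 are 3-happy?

785: 785 → 980 → 1241 → 74 → 407 → 407  — not 3-happy
786: 786 → 1071 → 345 → 216 → 225 → 141 → 66 → 432 → 99 → 1458 → 702 → 351 → 153 → 153  — not 3-happy
787: 787 → 1198 → 1243 → 100 → 1  — 3-happy
788: 788 → 1367 → 587 → 980 → 1241 → 74 → 407 → 407  — not 3-happy
789: 789 → 1584 → 702 → 351 → 153 → 153  — not 3-happy
790: 790 → 1072 → 352 → 160 → 217 → 352  — not 3-happy
3-happy: 787

1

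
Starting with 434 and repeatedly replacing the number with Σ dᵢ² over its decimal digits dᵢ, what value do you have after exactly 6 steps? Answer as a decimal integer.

85

434 → 4² + 3² + 4² = 16 + 9 + 16 = 41
41 → 4² + 1² = 16 + 1 = 17
17 → 1² + 7² = 1 + 49 = 50
50 → 5² + 0² = 25 + 0 = 25
25 → 2² + 5² = 4 + 25 = 29
29 → 2² + 9² = 4 + 81 = 85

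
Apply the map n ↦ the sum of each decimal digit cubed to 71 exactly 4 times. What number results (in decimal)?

71 → 7³ + 1³ = 343 + 1 = 344
344 → 3³ + 4³ + 4³ = 27 + 64 + 64 = 155
155 → 1³ + 5³ + 5³ = 1 + 125 + 125 = 251
251 → 2³ + 5³ + 1³ = 8 + 125 + 1 = 134

134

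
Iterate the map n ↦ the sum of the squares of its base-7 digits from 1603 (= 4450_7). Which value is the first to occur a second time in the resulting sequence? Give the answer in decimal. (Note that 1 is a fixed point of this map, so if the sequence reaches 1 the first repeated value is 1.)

25

1603 = (4,4,5,0)_7 → 4² + 4² + 5² + 0² = 57
57 = (1,1,1)_7 → 1² + 1² + 1² = 3
3 = (3)_7 → 3² = 9
9 = (1,2)_7 → 1² + 2² = 5
5 = (5)_7 → 5² = 25
25 = (3,4)_7 → 3² + 4² = 25  — 25 already appeared earlier.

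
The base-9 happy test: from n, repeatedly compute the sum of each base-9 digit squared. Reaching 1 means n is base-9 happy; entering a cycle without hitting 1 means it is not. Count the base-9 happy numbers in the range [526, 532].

526: 526 → 68 → 74 → 68  (repeats 68)
527: 527 → 77 → 89 → 65 → 53 → 89  (repeats 89)
528: 528 → 88 → 50 → 50  (repeats 50)
529: 529 → 101 → 9 → 1  (reaches 1)
530: 530 → 116 → 74 → 68 → 74  (repeats 74)
531: 531 → 61 → 85 → 17 → 65 → 53 → 89 → 65  (repeats 65)
532: 532 → 62 → 100 → 6 → 36 → 16 → 50 → 50  (repeats 50)
base-9 happy: 529

1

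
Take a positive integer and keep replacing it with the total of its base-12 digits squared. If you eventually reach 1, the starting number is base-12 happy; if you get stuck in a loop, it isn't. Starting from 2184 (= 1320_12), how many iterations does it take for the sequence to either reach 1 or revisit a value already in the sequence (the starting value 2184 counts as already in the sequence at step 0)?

2184 = (1,3,2,0)_12 → 1² + 3² + 2² + 0² = 14
14 = (1,2)_12 → 1² + 2² = 5
5 = (5)_12 → 5² = 25
25 = (2,1)_12 → 2² + 1² = 5  — 5 repeats.
That took 4 steps.

4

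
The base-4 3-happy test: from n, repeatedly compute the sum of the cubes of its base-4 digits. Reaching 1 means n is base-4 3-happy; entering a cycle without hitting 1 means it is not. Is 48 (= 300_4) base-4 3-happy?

48 = (3,0,0)_4 → 27
27 = (1,2,3)_4 → 36
36 = (2,1,0)_4 → 9
9 = (2,1)_4 → 9  — 9 already seen; the sequence cycles without reaching 1.

not base-4 3-happy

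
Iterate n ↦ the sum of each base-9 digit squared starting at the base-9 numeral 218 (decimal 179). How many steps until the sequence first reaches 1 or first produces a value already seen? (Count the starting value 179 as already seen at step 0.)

179 = (2,1,8)_9 → 69
69 = (7,6)_9 → 85
85 = (1,0,4)_9 → 17
17 = (1,8)_9 → 65
65 = (7,2)_9 → 53
53 = (5,8)_9 → 89
89 = (1,0,8)_9 → 65  — 65 repeats.
That took 7 steps.

7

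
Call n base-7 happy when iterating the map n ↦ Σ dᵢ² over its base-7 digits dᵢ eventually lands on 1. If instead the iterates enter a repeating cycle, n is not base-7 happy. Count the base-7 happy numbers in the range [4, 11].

1

4: 4 → 16 → 8 → 2 → 4  (repeats 4)
5: 5 → 25 → 25  (repeats 25)
6: 6 → 36 → 26 → 34 → 52 → 10 → 10  (repeats 10)
7: 7 → 1  (reaches 1)
8: 8 → 2 → 4 → 16 → 8  (repeats 8)
9: 9 → 5 → 25 → 25  (repeats 25)
10: 10 → 10  (repeats 10)
11: 11 → 17 → 13 → 37 → 29 → 17  (repeats 17)
base-7 happy: 7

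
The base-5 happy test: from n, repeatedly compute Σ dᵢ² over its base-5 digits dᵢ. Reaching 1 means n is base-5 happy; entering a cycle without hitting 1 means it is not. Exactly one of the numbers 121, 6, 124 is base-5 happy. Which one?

121: 121 → 33 → 11 → 5 → 1  — reaches 1 (base-5 happy)
6: 6 → 2 → 4 → 16 → 10 → 4  — repeats 4 (not base-5 happy)
124: 124 → 48 → 26 → 2 → 4 → 16 → 10 → 4  — repeats 4 (not base-5 happy)

121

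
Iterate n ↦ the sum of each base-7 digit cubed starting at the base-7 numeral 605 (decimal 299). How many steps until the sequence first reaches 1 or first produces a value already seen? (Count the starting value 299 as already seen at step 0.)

299 = (6,0,5)_7 → 341
341 = (6,6,5)_7 → 557
557 = (1,4,2,4)_7 → 137
137 = (2,5,4)_7 → 197
197 = (4,0,1)_7 → 65
65 = (1,2,2)_7 → 17
17 = (2,3)_7 → 35
35 = (5,0)_7 → 125
125 = (2,3,6)_7 → 251
251 = (5,0,6)_7 → 341  — 341 repeats.
That took 10 steps.

10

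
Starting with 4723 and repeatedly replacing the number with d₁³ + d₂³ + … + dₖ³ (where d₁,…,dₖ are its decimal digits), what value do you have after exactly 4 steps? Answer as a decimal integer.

4723 → 4³ + 7³ + 2³ + 3³ = 442
442 → 4³ + 4³ + 2³ = 136
136 → 1³ + 3³ + 6³ = 244
244 → 2³ + 4³ + 4³ = 136

136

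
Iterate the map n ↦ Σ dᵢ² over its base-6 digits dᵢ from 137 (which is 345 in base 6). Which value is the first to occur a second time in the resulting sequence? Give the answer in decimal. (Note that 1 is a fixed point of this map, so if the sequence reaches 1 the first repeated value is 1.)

17

137 = (3,4,5)_6 → 3² + 4² + 5² = 50
50 = (1,2,2)_6 → 1² + 2² + 2² = 9
9 = (1,3)_6 → 1² + 3² = 10
10 = (1,4)_6 → 1² + 4² = 17
17 = (2,5)_6 → 2² + 5² = 29
29 = (4,5)_6 → 4² + 5² = 41
41 = (1,0,5)_6 → 1² + 0² + 5² = 26
26 = (4,2)_6 → 4² + 2² = 20
20 = (3,2)_6 → 3² + 2² = 13
13 = (2,1)_6 → 2² + 1² = 5
5 = (5)_6 → 5² = 25
25 = (4,1)_6 → 4² + 1² = 17  — 17 already appeared earlier.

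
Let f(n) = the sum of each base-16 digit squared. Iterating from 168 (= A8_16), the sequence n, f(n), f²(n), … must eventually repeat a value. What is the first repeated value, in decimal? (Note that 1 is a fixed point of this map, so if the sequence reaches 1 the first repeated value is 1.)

168 = (10,8)_16 → 10² + 8² = 164
164 = (10,4)_16 → 10² + 4² = 116
116 = (7,4)_16 → 7² + 4² = 65
65 = (4,1)_16 → 4² + 1² = 17
17 = (1,1)_16 → 1² + 1² = 2
2 = (2)_16 → 2² = 4
4 = (4)_16 → 4² = 16
16 = (1,0)_16 → 1² + 0² = 1  — reached the fixed point 1.
1 → 1, so 1 is the first repeated value.

1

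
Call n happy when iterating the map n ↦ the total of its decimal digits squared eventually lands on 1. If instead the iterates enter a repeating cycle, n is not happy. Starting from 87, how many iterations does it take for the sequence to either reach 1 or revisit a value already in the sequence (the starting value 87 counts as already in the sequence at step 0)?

12

87 → 8² + 7² = 64 + 49 = 113
113 → 1² + 1² + 3² = 1 + 1 + 9 = 11
11 → 1² + 1² = 1 + 1 = 2
2 → 2² = 4
4 → 4² = 16
16 → 1² + 6² = 1 + 36 = 37
37 → 3² + 7² = 9 + 49 = 58
58 → 5² + 8² = 25 + 64 = 89
89 → 8² + 9² = 64 + 81 = 145
145 → 1² + 4² + 5² = 1 + 16 + 25 = 42
42 → 4² + 2² = 16 + 4 = 20
20 → 2² + 0² = 4 + 0 = 4  — 4 repeats.
That took 12 steps.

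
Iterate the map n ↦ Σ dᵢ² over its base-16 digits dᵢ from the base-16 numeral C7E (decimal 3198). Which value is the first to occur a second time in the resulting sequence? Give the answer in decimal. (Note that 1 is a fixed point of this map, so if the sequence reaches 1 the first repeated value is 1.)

169

3198 = (12,7,14)_16 → 12² + 7² + 14² = 144 + 49 + 196 = 389
389 = (1,8,5)_16 → 1² + 8² + 5² = 1 + 64 + 25 = 90
90 = (5,10)_16 → 5² + 10² = 25 + 100 = 125
125 = (7,13)_16 → 7² + 13² = 49 + 169 = 218
218 = (13,10)_16 → 13² + 10² = 169 + 100 = 269
269 = (1,0,13)_16 → 1² + 0² + 13² = 1 + 0 + 169 = 170
170 = (10,10)_16 → 10² + 10² = 100 + 100 = 200
200 = (12,8)_16 → 12² + 8² = 144 + 64 = 208
208 = (13,0)_16 → 13² + 0² = 169 + 0 = 169
169 = (10,9)_16 → 10² + 9² = 100 + 81 = 181
181 = (11,5)_16 → 11² + 5² = 121 + 25 = 146
146 = (9,2)_16 → 9² + 2² = 81 + 4 = 85
85 = (5,5)_16 → 5² + 5² = 25 + 25 = 50
50 = (3,2)_16 → 3² + 2² = 9 + 4 = 13
13 = (13)_16 → 13² = 169  — 169 already appeared earlier.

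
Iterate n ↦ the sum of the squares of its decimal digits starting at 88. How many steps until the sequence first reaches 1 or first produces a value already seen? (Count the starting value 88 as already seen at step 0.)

15

88 → 8² + 8² = 64 + 64 = 128
128 → 1² + 2² + 8² = 1 + 4 + 64 = 69
69 → 6² + 9² = 36 + 81 = 117
117 → 1² + 1² + 7² = 1 + 1 + 49 = 51
51 → 5² + 1² = 25 + 1 = 26
26 → 2² + 6² = 4 + 36 = 40
40 → 4² + 0² = 16 + 0 = 16
16 → 1² + 6² = 1 + 36 = 37
37 → 3² + 7² = 9 + 49 = 58
58 → 5² + 8² = 25 + 64 = 89
89 → 8² + 9² = 64 + 81 = 145
145 → 1² + 4² + 5² = 1 + 16 + 25 = 42
42 → 4² + 2² = 16 + 4 = 20
20 → 2² + 0² = 4 + 0 = 4
4 → 4² = 16  — 16 repeats.
That took 15 steps.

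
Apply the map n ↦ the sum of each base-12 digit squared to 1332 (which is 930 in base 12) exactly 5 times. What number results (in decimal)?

1332 = (9,3,0)_12 → 9² + 3² + 0² = 81 + 9 + 0 = 90
90 = (7,6)_12 → 7² + 6² = 49 + 36 = 85
85 = (7,1)_12 → 7² + 1² = 49 + 1 = 50
50 = (4,2)_12 → 4² + 2² = 16 + 4 = 20
20 = (1,8)_12 → 1² + 8² = 1 + 64 = 65

65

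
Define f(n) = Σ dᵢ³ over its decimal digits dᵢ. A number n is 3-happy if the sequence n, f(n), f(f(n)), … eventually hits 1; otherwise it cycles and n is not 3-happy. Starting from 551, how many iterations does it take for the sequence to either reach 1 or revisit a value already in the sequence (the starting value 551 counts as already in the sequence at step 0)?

551 → 5³ + 5³ + 1³ = 251
251 → 2³ + 5³ + 1³ = 134
134 → 1³ + 3³ + 4³ = 92
92 → 9³ + 2³ = 737
737 → 7³ + 3³ + 7³ = 713
713 → 7³ + 1³ + 3³ = 371
371 → 3³ + 7³ + 1³ = 371  — 371 repeats.
That took 7 steps.

7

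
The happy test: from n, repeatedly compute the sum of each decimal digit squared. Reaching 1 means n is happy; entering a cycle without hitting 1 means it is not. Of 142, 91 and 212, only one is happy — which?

142: 142 → 21 → 5 → 25 → 29 → 85 → 89 → 145 → 42 → 20 → 4 → 16 → 37 → 58 → 89  — repeats 89 (not happy)
91: 91 → 82 → 68 → 100 → 1  — reaches 1 (happy)
212: 212 → 9 → 81 → 65 → 61 → 37 → 58 → 89 → 145 → 42 → 20 → 4 → 16 → 37  — repeats 37 (not happy)

91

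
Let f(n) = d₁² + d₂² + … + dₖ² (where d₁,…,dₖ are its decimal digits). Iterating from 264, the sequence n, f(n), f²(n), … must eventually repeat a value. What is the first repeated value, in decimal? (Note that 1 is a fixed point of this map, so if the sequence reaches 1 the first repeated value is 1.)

37

264 → 2² + 6² + 4² = 56
56 → 5² + 6² = 61
61 → 6² + 1² = 37
37 → 3² + 7² = 58
58 → 5² + 8² = 89
89 → 8² + 9² = 145
145 → 1² + 4² + 5² = 42
42 → 4² + 2² = 20
20 → 2² + 0² = 4
4 → 4² = 16
16 → 1² + 6² = 37  — 37 already appeared earlier.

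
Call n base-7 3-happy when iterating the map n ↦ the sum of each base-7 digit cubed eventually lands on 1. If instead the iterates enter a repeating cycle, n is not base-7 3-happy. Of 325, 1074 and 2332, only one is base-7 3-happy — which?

325

325: 325 → 307 → 433 → 343 → 1  — reaches 1 (base-7 3-happy)
1074: 1074 → 270 → 216 → 288 → 342 → 648 → 282 → 258 → 342  — repeats 342 (not base-7 3-happy)
2332: 2332 → 406 → 10 → 28 → 64 → 10  — repeats 10 (not base-7 3-happy)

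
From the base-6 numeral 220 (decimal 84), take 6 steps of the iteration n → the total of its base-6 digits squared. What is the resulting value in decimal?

41

84 = (2,2,0)_6 → 2² + 2² + 0² = 8
8 = (1,2)_6 → 1² + 2² = 5
5 = (5)_6 → 5² = 25
25 = (4,1)_6 → 4² + 1² = 17
17 = (2,5)_6 → 2² + 5² = 29
29 = (4,5)_6 → 4² + 5² = 41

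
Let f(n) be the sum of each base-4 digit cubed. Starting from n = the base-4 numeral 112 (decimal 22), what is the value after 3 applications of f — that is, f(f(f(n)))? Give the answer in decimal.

22 = (1,1,2)_4 → 1³ + 1³ + 2³ = 1 + 1 + 8 = 10
10 = (2,2)_4 → 2³ + 2³ = 8 + 8 = 16
16 = (1,0,0)_4 → 1³ + 0³ + 0³ = 1 + 0 + 0 = 1

1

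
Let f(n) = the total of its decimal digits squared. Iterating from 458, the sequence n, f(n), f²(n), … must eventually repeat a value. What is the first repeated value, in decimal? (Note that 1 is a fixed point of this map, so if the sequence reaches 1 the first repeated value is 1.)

458 → 4² + 5² + 8² = 105
105 → 1² + 0² + 5² = 26
26 → 2² + 6² = 40
40 → 4² + 0² = 16
16 → 1² + 6² = 37
37 → 3² + 7² = 58
58 → 5² + 8² = 89
89 → 8² + 9² = 145
145 → 1² + 4² + 5² = 42
42 → 4² + 2² = 20
20 → 2² + 0² = 4
4 → 4² = 16  — 16 already appeared earlier.

16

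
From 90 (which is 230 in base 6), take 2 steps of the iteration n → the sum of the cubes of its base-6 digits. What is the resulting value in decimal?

250

90 = (2,3,0)_6 → 2³ + 3³ + 0³ = 8 + 27 + 0 = 35
35 = (5,5)_6 → 5³ + 5³ = 125 + 125 = 250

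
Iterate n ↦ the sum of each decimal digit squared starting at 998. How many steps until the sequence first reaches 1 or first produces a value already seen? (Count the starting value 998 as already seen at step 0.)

998 → 9² + 9² + 8² = 81 + 81 + 64 = 226
226 → 2² + 2² + 6² = 4 + 4 + 36 = 44
44 → 4² + 4² = 16 + 16 = 32
32 → 3² + 2² = 9 + 4 = 13
13 → 1² + 3² = 1 + 9 = 10
10 → 1² + 0² = 1 + 0 = 1  — reached 1.
That took 6 steps.

6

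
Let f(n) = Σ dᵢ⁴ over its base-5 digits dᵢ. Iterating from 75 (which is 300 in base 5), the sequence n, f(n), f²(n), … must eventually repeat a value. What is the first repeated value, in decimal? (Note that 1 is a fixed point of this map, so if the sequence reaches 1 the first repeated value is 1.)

75 = (3,0,0)_5 → 3⁴ + 0⁴ + 0⁴ = 81
81 = (3,1,1)_5 → 3⁴ + 1⁴ + 1⁴ = 83
83 = (3,1,3)_5 → 3⁴ + 1⁴ + 3⁴ = 163
163 = (1,1,2,3)_5 → 1⁴ + 1⁴ + 2⁴ + 3⁴ = 99
99 = (3,4,4)_5 → 3⁴ + 4⁴ + 4⁴ = 593
593 = (4,3,3,3)_5 → 4⁴ + 3⁴ + 3⁴ + 3⁴ = 499
499 = (3,4,4,4)_5 → 3⁴ + 4⁴ + 4⁴ + 4⁴ = 849
849 = (1,1,3,4,4)_5 → 1⁴ + 1⁴ + 3⁴ + 4⁴ + 4⁴ = 595
595 = (4,3,4,0)_5 → 4⁴ + 3⁴ + 4⁴ + 0⁴ = 593  — 593 already appeared earlier.

593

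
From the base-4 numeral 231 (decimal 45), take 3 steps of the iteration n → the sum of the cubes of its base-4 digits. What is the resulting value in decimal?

45 = (2,3,1)_4 → 2³ + 3³ + 1³ = 8 + 27 + 1 = 36
36 = (2,1,0)_4 → 2³ + 1³ + 0³ = 8 + 1 + 0 = 9
9 = (2,1)_4 → 2³ + 1³ = 8 + 1 = 9

9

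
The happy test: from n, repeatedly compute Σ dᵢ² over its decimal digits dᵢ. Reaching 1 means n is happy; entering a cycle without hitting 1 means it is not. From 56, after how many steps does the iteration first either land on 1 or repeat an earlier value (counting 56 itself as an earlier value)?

10

56 → 5² + 6² = 25 + 36 = 61
61 → 6² + 1² = 36 + 1 = 37
37 → 3² + 7² = 9 + 49 = 58
58 → 5² + 8² = 25 + 64 = 89
89 → 8² + 9² = 64 + 81 = 145
145 → 1² + 4² + 5² = 1 + 16 + 25 = 42
42 → 4² + 2² = 16 + 4 = 20
20 → 2² + 0² = 4 + 0 = 4
4 → 4² = 16
16 → 1² + 6² = 1 + 36 = 37  — 37 repeats.
That took 10 steps.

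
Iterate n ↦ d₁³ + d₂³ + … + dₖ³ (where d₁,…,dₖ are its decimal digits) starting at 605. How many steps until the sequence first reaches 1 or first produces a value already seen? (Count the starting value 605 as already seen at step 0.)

605 → 341
341 → 92
92 → 737
737 → 713
713 → 371
371 → 371  — 371 repeats.
That took 6 steps.

6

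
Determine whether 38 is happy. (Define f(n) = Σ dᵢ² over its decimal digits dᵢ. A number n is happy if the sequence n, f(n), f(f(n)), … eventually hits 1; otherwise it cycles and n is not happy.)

not happy

38 → 3² + 8² = 73
73 → 7² + 3² = 58
58 → 5² + 8² = 89
89 → 8² + 9² = 145
145 → 1² + 4² + 5² = 42
42 → 4² + 2² = 20
20 → 2² + 0² = 4
4 → 4² = 16
16 → 1² + 6² = 37
37 → 3² + 7² = 58  — 58 already seen; the sequence cycles without reaching 1.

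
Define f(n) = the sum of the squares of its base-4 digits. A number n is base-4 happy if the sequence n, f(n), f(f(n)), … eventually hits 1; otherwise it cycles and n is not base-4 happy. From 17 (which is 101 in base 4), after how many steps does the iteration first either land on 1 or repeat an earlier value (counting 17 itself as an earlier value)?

17 = (1,0,1)_4 → 1² + 0² + 1² = 1 + 0 + 1 = 2
2 = (2)_4 → 2² = 4
4 = (1,0)_4 → 1² + 0² = 1 + 0 = 1  — reached 1.
That took 3 steps.

3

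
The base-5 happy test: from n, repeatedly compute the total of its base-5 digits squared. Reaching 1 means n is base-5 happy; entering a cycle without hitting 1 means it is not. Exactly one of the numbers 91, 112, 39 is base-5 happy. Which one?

91

91: 91 → 19 → 25 → 1  — reaches 1 (base-5 happy)
112: 112 → 24 → 32 → 6 → 2 → 4 → 16 → 10 → 4  — repeats 4 (not base-5 happy)
39: 39 → 21 → 17 → 13 → 13  — repeats 13 (not base-5 happy)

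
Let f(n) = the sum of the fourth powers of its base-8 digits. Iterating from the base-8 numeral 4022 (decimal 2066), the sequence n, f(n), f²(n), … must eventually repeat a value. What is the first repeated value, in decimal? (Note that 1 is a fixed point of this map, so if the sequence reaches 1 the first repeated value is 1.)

2066 = (4,0,2,2)_8 → 4⁴ + 0⁴ + 2⁴ + 2⁴ = 256 + 0 + 16 + 16 = 288
288 = (4,4,0)_8 → 4⁴ + 4⁴ + 0⁴ = 256 + 256 + 0 = 512
512 = (1,0,0,0)_8 → 1⁴ + 0⁴ + 0⁴ + 0⁴ = 1 + 0 + 0 + 0 = 1  — reached the fixed point 1.
1 → 1, so 1 is the first repeated value.

1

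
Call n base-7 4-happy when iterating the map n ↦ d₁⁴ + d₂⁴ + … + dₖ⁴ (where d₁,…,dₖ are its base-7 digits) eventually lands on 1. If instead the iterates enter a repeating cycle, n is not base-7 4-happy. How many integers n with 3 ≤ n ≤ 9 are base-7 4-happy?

1

3: 3 → 81 → 513 → 179 → 593 → 1251 → 1043 → 97 → 2593 → 1459 → 963 → 1153 → 803 → 673 → 1923 → 1507 → 913 → 609 → 707 → 97  — not base-7 4-happy
4: 4 → 256 → 882 → 272 → 2002 → 2546 → 1938 → 2258 → 1808 → 1938  — not base-7 4-happy
5: 5 → 625 → 1267 → 1633 → 913 → 609 → 707 → 97 → 2593 → 1459 → 963 → 1153 → 803 → 673 → 1923 → 1507 → 913  — not base-7 4-happy
6: 6 → 1296 → 788 → 288 → 1922 → 1138 → 354 → 258 → 1922  — not base-7 4-happy
7: 7 → 1  — base-7 4-happy
8: 8 → 2 → 16 → 32 → 512 → 164 → 178 → 418 → 708 → 98 → 16  — not base-7 4-happy
9: 9 → 17 → 97 → 2593 → 1459 → 963 → 1153 → 803 → 673 → 1923 → 1507 → 913 → 609 → 707 → 97  — not base-7 4-happy
base-7 4-happy: 7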